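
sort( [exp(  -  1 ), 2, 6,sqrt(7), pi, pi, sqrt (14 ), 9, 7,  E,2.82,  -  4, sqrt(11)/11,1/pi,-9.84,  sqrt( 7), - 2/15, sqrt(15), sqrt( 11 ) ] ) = [-9.84,-4,-2/15, sqrt (11 )/11,1/pi, exp(-1), 2, sqrt( 7), sqrt(7 ),E, 2.82, pi,pi , sqrt (11), sqrt(14), sqrt(15 ),6, 7, 9 ] 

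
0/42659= 0 = 0.00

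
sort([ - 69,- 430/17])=[- 69, - 430/17] 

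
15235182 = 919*16578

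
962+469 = 1431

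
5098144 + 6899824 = 11997968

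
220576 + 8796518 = 9017094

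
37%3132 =37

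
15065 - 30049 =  - 14984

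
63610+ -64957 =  - 1347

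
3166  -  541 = 2625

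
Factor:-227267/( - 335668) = 2^( - 2)*31^(-1)*2707^( - 1 )*227267^1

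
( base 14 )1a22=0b1001001111110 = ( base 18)eb0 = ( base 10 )4734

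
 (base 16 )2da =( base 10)730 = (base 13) 442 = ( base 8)1332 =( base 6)3214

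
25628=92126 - 66498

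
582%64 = 6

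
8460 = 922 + 7538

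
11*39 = 429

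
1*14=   14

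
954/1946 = 477/973 = 0.49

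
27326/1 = 27326 = 27326.00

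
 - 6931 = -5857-1074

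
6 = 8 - 2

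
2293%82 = 79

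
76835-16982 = 59853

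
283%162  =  121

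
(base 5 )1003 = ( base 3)11202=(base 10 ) 128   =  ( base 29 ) 4c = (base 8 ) 200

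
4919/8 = 614 + 7/8  =  614.88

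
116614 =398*293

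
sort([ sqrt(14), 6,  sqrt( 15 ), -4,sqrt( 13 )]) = [ - 4,sqrt( 13), sqrt (14 ),sqrt(15), 6 ] 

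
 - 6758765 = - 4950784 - 1807981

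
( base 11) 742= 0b1101111101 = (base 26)189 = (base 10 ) 893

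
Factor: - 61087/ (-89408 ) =481/704  =  2^ ( -6)*11^( - 1 ) * 13^1*37^1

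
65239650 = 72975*894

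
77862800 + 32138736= 110001536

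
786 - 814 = -28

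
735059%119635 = 17249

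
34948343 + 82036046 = 116984389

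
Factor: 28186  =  2^1*17^1*829^1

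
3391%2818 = 573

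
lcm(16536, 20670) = 82680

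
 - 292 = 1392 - 1684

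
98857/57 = 1734 + 1/3 = 1734.33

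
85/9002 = 85/9002 = 0.01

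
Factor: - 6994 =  - 2^1*13^1* 269^1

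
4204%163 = 129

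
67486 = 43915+23571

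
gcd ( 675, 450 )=225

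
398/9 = 44+ 2/9 = 44.22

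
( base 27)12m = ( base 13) 49c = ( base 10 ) 805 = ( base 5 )11210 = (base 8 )1445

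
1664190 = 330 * 5043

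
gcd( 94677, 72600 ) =33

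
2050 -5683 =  - 3633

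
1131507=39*29013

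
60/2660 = 3/133 = 0.02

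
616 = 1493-877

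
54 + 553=607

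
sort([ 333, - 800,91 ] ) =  [ - 800, 91, 333] 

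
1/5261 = 1/5261 =0.00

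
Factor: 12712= 2^3*7^1*227^1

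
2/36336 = 1/18168 = 0.00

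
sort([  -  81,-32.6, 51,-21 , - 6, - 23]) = [-81, - 32.6 , - 23, - 21, - 6, 51]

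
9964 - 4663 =5301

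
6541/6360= 1 + 181/6360 = 1.03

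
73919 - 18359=55560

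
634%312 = 10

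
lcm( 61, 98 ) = 5978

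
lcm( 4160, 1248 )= 12480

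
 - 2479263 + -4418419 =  - 6897682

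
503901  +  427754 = 931655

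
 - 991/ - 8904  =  991/8904 = 0.11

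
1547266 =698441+848825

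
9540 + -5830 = 3710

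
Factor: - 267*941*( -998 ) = 2^1*3^1*89^1*499^1*941^1 = 250744506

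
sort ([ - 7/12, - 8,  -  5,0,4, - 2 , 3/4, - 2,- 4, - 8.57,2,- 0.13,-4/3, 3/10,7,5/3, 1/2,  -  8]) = [-8.57, - 8,-8,  -  5 , - 4,  -  2,- 2, - 4/3 ,-7/12, - 0.13,0,3/10,1/2 , 3/4,  5/3,2, 4,7 ]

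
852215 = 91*9365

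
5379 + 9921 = 15300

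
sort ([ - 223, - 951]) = [ - 951, - 223] 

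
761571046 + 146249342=907820388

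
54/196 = 27/98 = 0.28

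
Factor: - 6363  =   - 3^2*7^1*101^1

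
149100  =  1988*75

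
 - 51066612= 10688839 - 61755451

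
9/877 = 9/877 = 0.01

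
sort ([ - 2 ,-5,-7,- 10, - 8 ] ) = [ - 10, - 8 , - 7,-5, - 2] 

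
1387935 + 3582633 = 4970568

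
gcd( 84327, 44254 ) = 1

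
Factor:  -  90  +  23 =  - 67^1 = - 67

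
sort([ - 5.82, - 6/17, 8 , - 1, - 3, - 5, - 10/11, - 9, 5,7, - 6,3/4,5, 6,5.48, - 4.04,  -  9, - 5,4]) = [ - 9 ,-9, - 6, - 5.82 , - 5, - 5,-4.04 , - 3, - 1, - 10/11, - 6/17,  3/4, 4, 5 , 5, 5.48, 6,  7,  8]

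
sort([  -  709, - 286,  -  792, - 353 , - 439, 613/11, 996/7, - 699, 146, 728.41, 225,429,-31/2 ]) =[ - 792, - 709, - 699,  -  439, - 353, - 286,-31/2, 613/11, 996/7, 146,225, 429 , 728.41] 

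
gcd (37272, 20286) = 6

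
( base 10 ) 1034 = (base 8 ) 2012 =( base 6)4442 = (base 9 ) 1368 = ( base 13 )617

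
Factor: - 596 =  - 2^2*149^1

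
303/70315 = 303/70315 = 0.00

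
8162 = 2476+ 5686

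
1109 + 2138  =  3247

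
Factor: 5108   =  2^2*1277^1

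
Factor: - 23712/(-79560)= 2^2*3^( - 1)* 5^( - 1 )*17^(-1) * 19^1 = 76/255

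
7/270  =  7/270= 0.03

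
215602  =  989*218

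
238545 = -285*( - 837)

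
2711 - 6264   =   - 3553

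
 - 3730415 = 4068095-7798510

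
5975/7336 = 5975/7336 = 0.81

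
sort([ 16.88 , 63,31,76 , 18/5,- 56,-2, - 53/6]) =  [ - 56 , - 53/6,- 2, 18/5 , 16.88,31,63,  76]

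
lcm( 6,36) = 36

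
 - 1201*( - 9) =10809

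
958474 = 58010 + 900464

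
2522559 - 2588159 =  - 65600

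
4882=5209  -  327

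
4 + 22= 26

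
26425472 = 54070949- 27645477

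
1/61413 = 1/61413=0.00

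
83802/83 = 1009 + 55/83= 1009.66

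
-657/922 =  - 657/922 = -0.71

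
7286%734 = 680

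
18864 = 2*9432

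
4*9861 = 39444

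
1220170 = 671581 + 548589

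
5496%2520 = 456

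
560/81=560/81=6.91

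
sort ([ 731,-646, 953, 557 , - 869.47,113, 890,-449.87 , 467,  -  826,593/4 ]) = [-869.47, - 826, -646,-449.87, 113,593/4, 467, 557,731,890,953 ] 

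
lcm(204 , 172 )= 8772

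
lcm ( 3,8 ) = 24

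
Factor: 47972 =2^2*67^1*179^1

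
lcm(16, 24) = 48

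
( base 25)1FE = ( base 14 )526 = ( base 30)13O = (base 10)1014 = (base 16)3F6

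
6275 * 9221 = 57861775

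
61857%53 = 6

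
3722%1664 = 394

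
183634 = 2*91817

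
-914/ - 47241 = 914/47241 = 0.02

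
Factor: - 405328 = -2^4 * 7^2 * 11^1*47^1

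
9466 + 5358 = 14824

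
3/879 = 1/293 = 0.00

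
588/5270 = 294/2635 = 0.11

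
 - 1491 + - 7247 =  - 8738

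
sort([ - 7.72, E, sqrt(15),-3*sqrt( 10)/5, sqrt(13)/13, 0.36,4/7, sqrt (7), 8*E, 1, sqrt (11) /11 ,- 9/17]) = [  -  7.72, - 3*sqrt(10)/5,  -  9/17, sqrt ( 13)/13 , sqrt( 11)/11,0.36, 4/7, 1,sqrt(7),E,sqrt( 15), 8*E]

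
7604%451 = 388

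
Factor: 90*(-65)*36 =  - 2^3*3^4*5^2*13^1 = - 210600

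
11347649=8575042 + 2772607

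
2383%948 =487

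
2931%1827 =1104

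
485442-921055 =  - 435613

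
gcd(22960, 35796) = 4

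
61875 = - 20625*( - 3)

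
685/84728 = 685/84728 = 0.01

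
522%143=93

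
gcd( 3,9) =3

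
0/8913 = 0 = 0.00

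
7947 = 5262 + 2685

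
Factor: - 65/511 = -5^1*7^( - 1 )*13^1*73^( - 1)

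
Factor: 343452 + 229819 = 163^1 * 3517^1 = 573271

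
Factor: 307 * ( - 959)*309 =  - 90973617 = - 3^1*7^1*103^1*137^1*307^1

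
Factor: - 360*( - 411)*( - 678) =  - 2^4*3^4*5^1*113^1 * 137^1= - 100316880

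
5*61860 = 309300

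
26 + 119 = 145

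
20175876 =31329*644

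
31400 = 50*628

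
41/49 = 41/49 = 0.84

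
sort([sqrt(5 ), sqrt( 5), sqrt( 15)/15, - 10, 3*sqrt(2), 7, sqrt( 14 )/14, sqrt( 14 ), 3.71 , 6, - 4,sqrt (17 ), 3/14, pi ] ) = [ - 10, - 4, 3/14, sqrt( 15 ) /15, sqrt(14) /14, sqrt( 5), sqrt( 5), pi, 3.71,sqrt(14),sqrt(17), 3*sqrt( 2) , 6,7 ] 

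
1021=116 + 905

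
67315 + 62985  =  130300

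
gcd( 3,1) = 1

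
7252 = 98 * 74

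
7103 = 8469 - 1366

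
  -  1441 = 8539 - 9980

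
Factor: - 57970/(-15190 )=187/49 = 7^( - 2 ) * 11^1*17^1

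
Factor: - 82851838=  - 2^1*263^1*157513^1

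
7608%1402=598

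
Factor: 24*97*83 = 193224 = 2^3*3^1*83^1 *97^1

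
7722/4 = 3861/2 = 1930.50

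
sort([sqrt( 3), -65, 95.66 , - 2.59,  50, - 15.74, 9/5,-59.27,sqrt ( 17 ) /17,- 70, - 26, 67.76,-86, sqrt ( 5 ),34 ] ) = [-86,-70,-65, - 59.27, - 26,- 15.74, - 2.59,sqrt(17 )/17,sqrt( 3), 9/5,sqrt( 5), 34, 50,  67.76,95.66 ]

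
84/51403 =84/51403  =  0.00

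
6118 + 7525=13643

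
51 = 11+40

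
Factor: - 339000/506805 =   -  200/299 = - 2^3 * 5^2*13^( - 1) * 23^( - 1)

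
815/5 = 163=163.00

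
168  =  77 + 91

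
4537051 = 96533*47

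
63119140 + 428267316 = 491386456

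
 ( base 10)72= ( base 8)110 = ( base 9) 80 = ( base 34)24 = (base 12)60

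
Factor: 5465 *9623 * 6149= 5^1*11^1*13^1*43^1* 1093^1*9623^1  =  323374034555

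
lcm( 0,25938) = 0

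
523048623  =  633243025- 110194402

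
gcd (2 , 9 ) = 1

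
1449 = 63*23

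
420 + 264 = 684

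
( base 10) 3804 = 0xedc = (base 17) D2D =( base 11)2949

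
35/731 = 35/731 = 0.05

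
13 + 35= 48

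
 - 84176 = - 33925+- 50251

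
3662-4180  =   - 518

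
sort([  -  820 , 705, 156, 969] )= [ - 820, 156,705, 969]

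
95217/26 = 3662 + 5/26 = 3662.19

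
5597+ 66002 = 71599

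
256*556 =142336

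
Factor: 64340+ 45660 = 2^4*5^4*11^1 = 110000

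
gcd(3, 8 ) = 1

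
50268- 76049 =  - 25781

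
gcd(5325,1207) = 71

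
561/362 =1 + 199/362  =  1.55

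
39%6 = 3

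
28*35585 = 996380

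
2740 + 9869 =12609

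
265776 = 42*6328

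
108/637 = 108/637=0.17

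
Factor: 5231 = 5231^1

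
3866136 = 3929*984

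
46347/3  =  15449 = 15449.00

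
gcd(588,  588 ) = 588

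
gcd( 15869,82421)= 1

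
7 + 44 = 51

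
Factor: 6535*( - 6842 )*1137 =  - 50838078390 =- 2^1*3^1*5^1*11^1*311^1 * 379^1 * 1307^1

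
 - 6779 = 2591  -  9370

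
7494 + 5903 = 13397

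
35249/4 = 8812 + 1/4 = 8812.25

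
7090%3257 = 576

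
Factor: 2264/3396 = 2^1*3^(-1) = 2/3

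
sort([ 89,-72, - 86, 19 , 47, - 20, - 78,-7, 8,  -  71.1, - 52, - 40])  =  [ - 86, - 78,-72,-71.1,  -  52,-40, - 20, - 7,8, 19,47, 89 ] 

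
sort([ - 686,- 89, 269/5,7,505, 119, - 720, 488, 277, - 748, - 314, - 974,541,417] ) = [ - 974, - 748,-720, - 686 , - 314, - 89, 7,269/5 , 119, 277, 417,488, 505, 541 ] 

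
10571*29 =306559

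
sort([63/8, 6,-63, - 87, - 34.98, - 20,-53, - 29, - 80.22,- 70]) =[ -87, - 80.22, - 70 , - 63, - 53, - 34.98,-29, - 20, 6,63/8]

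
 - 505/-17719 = 505/17719 = 0.03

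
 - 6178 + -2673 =  -  8851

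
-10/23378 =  - 5/11689=- 0.00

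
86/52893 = 86/52893 = 0.00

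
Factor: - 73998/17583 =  - 24666/5861 = - 2^1*3^1 * 4111^1*5861^ ( - 1)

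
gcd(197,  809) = 1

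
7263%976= 431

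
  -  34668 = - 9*3852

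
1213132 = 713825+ 499307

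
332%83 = 0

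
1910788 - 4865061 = - 2954273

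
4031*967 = 3897977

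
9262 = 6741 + 2521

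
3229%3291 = 3229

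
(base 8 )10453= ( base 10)4395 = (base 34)3R9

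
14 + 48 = 62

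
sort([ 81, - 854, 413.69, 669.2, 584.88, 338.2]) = [ - 854, 81,338.2 , 413.69, 584.88, 669.2]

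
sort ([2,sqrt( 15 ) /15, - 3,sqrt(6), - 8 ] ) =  [-8, - 3, sqrt(15 )/15, 2, sqrt(6 )]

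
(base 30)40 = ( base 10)120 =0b1111000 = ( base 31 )3R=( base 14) 88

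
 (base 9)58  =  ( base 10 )53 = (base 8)65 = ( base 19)2f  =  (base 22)29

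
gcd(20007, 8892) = 2223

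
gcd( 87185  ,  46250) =5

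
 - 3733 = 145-3878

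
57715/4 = 14428 + 3/4 = 14428.75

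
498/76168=249/38084 = 0.01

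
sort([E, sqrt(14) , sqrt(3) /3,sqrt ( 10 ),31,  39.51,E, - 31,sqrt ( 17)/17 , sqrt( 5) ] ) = [ - 31,sqrt(17)/17, sqrt( 3) /3,sqrt(5),E, E, sqrt(10),sqrt( 14), 31,39.51 ]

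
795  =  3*265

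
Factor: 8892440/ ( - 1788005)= - 1778488/357601  =  - 2^3*541^ (-1)*661^ ( - 1 )*222311^1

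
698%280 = 138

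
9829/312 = 9829/312 =31.50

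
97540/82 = 48770/41 =1189.51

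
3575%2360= 1215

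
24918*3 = 74754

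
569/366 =569/366 =1.55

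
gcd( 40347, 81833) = 1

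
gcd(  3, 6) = 3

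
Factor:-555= -3^1 * 5^1 * 37^1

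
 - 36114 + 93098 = 56984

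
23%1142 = 23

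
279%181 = 98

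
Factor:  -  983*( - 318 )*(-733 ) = -229131402 = - 2^1 * 3^1 * 53^1*733^1*983^1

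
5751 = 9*639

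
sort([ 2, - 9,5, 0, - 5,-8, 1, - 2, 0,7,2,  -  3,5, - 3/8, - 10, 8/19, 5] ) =[ -10, - 9, - 8, - 5, - 3, - 2,-3/8 , 0, 0, 8/19,1, 2, 2, 5, 5,5,7]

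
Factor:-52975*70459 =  - 5^2*13^1 *163^1 *70459^1 = -3732565525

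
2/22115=2/22115 =0.00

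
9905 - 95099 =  - 85194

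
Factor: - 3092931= - 3^3 * 114553^1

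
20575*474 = 9752550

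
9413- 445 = 8968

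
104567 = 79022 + 25545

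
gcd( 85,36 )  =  1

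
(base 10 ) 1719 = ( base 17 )5G2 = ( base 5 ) 23334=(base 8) 3267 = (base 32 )1ln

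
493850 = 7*70550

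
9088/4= 2272  =  2272.00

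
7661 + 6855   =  14516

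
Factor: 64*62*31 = 123008=2^7*31^2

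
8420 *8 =67360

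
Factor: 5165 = 5^1 * 1033^1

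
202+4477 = 4679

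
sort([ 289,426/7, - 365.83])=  [ - 365.83 , 426/7,  289] 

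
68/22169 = 68/22169  =  0.00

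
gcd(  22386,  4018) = 574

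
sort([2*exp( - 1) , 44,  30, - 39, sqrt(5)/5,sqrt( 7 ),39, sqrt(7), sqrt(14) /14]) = [ - 39,sqrt( 14 ) /14,  sqrt( 5)/5, 2*exp(  -  1 ),sqrt(7), sqrt(7 ) , 30 , 39 , 44 ]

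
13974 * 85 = 1187790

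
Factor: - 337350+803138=2^2*116447^1= 465788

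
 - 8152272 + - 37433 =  - 8189705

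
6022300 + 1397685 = 7419985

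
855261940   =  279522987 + 575738953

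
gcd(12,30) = 6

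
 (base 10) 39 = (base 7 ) 54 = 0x27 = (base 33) 16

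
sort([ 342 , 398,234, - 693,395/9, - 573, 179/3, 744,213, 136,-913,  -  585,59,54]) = [-913, - 693, - 585, - 573, 395/9, 54, 59, 179/3, 136,213, 234, 342, 398, 744]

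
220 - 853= -633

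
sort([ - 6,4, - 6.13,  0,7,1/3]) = [ - 6.13, - 6,0,1/3,  4,7]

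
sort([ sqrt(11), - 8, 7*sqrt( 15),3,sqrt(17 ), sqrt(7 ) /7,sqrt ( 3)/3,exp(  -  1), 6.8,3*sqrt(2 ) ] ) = [ - 8,exp( - 1),sqrt(7) /7,sqrt(3)/3,3,sqrt(11),sqrt( 17),3*sqrt (2) , 6.8,7 * sqrt( 15 )]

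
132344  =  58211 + 74133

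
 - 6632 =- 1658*4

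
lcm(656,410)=3280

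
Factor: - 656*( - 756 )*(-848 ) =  - 2^10 * 3^3*7^1*41^1 *53^1 = - 420553728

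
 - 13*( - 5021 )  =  65273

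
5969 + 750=6719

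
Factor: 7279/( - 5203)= - 11^( - 2) * 29^1 * 43^ ( - 1 )*251^1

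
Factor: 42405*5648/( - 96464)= - 3^1 * 5^1*11^1*257^1*353^1*6029^(-1 ) = - 14968965/6029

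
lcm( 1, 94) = 94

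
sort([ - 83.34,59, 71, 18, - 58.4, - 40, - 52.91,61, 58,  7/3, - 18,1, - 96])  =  [  -  96,-83.34, - 58.4, - 52.91  , - 40,  -  18, 1, 7/3,  18, 58, 59, 61  ,  71 ] 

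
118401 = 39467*3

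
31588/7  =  31588/7 = 4512.57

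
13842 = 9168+4674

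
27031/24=27031/24 = 1126.29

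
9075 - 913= 8162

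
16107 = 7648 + 8459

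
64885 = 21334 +43551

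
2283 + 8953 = 11236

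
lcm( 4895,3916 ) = 19580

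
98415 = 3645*27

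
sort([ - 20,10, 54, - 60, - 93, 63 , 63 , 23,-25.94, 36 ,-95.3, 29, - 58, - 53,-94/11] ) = [-95.3,-93,- 60, - 58, - 53, - 25.94, - 20, - 94/11, 10,23,29, 36,54,63,63]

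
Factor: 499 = 499^1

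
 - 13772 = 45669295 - 45683067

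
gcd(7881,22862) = 71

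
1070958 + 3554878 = 4625836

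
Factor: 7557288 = 2^3*3^1*19^1*16573^1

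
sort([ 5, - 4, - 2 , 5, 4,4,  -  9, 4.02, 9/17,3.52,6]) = [  -  9,- 4  , - 2,9/17, 3.52,4, 4,4.02,5, 5,6 ] 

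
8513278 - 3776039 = 4737239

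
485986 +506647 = 992633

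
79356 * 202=16029912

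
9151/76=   120 + 31/76 = 120.41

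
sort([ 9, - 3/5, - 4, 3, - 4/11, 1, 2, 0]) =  [ - 4, - 3/5, - 4/11,0,1,2, 3, 9] 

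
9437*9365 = 88377505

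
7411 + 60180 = 67591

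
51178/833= 61 + 365/833= 61.44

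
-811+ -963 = - 1774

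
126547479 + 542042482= 668589961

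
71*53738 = 3815398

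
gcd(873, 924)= 3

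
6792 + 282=7074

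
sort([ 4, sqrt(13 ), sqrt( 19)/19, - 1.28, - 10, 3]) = [ - 10, - 1.28, sqrt(19 )/19, 3, sqrt( 13 ),4]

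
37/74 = 1/2= 0.50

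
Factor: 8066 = 2^1 *37^1*109^1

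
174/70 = 2+17/35  =  2.49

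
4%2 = 0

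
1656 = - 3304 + 4960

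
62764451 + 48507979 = 111272430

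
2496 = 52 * 48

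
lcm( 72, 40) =360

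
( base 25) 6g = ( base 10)166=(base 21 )7J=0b10100110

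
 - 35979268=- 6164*5837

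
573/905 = 573/905 = 0.63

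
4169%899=573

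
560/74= 280/37 = 7.57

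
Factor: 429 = 3^1*11^1 * 13^1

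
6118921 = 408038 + 5710883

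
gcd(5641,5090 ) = 1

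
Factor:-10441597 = -10441597^1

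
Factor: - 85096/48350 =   -  2^2 *5^( - 2 )*11^1= -44/25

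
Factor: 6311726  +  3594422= 2^2*7^1*499^1*709^1  =  9906148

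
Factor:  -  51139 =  - 11^1*4649^1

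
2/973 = 2/973 = 0.00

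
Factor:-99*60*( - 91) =540540 = 2^2*3^3*5^1*7^1*11^1*13^1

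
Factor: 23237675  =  5^2*929507^1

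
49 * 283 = 13867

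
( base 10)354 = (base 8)542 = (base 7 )1014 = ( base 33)ao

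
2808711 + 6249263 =9057974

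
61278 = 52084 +9194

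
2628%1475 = 1153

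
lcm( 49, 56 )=392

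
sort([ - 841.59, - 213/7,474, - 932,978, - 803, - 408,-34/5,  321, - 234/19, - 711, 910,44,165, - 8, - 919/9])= [-932, - 841.59,-803, - 711 , - 408,  -  919/9, - 213/7, - 234/19,-8,  -  34/5,44,165,321 , 474,910, 978 ]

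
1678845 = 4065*413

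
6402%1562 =154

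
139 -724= - 585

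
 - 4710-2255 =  - 6965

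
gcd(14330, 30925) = 5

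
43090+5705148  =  5748238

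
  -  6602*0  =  0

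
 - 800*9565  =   - 7652000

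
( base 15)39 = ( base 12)46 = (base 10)54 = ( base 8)66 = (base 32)1M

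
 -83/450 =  - 1 + 367/450=-0.18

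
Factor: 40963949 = 13^1*79^1*39887^1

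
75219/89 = 845 + 14/89  =  845.16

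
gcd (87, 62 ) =1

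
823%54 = 13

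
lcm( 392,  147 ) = 1176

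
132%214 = 132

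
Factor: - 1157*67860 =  - 78514020 = - 2^2*3^2 *5^1*  13^2 * 29^1  *  89^1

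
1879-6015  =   - 4136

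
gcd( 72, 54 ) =18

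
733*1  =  733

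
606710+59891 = 666601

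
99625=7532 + 92093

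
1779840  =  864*2060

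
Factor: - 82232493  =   - 3^1*7^1*269^1*14557^1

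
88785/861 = 103 + 34/287 = 103.12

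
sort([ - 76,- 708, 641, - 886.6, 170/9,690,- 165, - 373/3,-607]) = [ - 886.6, - 708,-607, -165, - 373/3, - 76, 170/9, 641, 690]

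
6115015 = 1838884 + 4276131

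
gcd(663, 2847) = 39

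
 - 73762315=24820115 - 98582430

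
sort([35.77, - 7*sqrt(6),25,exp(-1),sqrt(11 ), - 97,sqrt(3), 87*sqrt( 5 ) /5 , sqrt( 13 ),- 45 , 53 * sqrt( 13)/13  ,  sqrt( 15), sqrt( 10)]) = [  -  97, - 45, - 7*sqrt(  6 ),  exp( - 1 ), sqrt( 3),sqrt( 10 ),  sqrt (11), sqrt(13) , sqrt( 15),  53*sqrt (13 ) /13, 25,  35.77,87*sqrt(5)/5]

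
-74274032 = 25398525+- 99672557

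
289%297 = 289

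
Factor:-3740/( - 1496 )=2^( - 1 )*5^1 = 5/2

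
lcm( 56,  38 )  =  1064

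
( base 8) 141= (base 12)81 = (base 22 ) 49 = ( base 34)2t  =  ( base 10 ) 97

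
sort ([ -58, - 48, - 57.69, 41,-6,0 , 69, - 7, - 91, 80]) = [ - 91, -58 , - 57.69, -48,-7, - 6 , 0,41, 69 , 80 ] 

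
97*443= 42971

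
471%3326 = 471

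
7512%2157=1041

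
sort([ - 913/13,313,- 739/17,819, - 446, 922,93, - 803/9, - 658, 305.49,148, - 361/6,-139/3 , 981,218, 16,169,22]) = [ - 658, - 446, -803/9, - 913/13,-361/6, -139/3, - 739/17, 16 , 22, 93 , 148, 169,218 , 305.49,313,819, 922,981]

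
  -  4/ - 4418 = 2/2209  =  0.00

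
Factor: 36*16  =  576 = 2^6*3^2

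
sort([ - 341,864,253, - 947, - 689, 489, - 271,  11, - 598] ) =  [ - 947,-689, - 598, - 341 , - 271,11, 253, 489,864 ] 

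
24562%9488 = 5586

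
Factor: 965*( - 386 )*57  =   - 2^1*3^1*5^1*19^1 * 193^2 = - 21231930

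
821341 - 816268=5073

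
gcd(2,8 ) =2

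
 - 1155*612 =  - 706860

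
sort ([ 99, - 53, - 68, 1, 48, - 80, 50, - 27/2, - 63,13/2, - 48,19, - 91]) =[ - 91, - 80  , - 68,-63,-53 , - 48,-27/2 , 1, 13/2,19, 48,50, 99] 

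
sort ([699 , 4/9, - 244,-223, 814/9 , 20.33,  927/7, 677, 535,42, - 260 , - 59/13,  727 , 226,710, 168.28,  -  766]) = [ - 766,-260, - 244, - 223, - 59/13, 4/9,20.33,42,  814/9 , 927/7, 168.28,226,535, 677,699,710,727]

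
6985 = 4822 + 2163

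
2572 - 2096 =476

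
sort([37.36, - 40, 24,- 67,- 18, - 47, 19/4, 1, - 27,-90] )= [ - 90,- 67, - 47,- 40, -27, - 18,1, 19/4, 24,37.36] 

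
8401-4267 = 4134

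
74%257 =74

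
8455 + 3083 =11538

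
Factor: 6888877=6888877^1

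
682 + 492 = 1174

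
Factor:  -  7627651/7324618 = - 2^( - 1)*7^( - 2)*23^2*31^( - 1) * 2411^ (-1)*14419^1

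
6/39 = 2/13 = 0.15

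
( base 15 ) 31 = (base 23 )20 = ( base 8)56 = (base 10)46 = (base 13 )37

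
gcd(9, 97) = 1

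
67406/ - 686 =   -  99 + 254/343 = - 98.26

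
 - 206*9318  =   - 1919508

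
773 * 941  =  727393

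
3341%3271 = 70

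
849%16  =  1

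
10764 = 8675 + 2089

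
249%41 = 3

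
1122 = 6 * 187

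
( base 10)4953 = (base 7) 20304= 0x1359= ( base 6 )34533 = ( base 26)78D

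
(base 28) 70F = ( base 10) 5503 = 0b1010101111111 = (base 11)4153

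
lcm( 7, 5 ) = 35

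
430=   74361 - 73931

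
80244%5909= 3427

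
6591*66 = 435006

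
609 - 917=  - 308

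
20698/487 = 20698/487= 42.50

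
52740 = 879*60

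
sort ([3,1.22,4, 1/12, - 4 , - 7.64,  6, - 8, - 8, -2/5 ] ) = [ - 8,- 8,  -  7.64, - 4,  -  2/5,1/12,1.22,3,4,6]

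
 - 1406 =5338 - 6744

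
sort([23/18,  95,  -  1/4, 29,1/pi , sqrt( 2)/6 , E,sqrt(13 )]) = [ - 1/4, sqrt ( 2)/6, 1/pi,23/18 , E , sqrt(13 ),29, 95]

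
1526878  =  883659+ 643219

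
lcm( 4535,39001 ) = 195005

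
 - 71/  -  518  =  71/518= 0.14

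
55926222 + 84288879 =140215101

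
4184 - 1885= 2299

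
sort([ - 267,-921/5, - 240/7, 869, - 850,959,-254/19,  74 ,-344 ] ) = [-850,-344,  -  267 , - 921/5, - 240/7 ,  -  254/19,74 , 869,959] 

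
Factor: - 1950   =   - 2^1* 3^1*5^2*13^1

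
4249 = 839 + 3410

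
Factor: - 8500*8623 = -73295500 = -  2^2 * 5^3 * 17^1*8623^1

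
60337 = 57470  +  2867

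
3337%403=113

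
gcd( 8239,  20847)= 1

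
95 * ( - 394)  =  -37430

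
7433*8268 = 61456044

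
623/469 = 1+22/67= 1.33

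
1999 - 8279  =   - 6280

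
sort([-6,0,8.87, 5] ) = [ - 6,0,5, 8.87 ]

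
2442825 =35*69795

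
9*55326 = 497934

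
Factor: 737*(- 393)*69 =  - 19985229 = -3^2 * 11^1*23^1*67^1*131^1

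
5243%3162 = 2081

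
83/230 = 83/230  =  0.36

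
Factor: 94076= 2^2*29^1*811^1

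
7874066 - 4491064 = 3383002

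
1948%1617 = 331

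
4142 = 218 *19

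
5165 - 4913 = 252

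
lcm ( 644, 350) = 16100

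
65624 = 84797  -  19173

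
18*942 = 16956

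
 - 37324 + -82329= - 119653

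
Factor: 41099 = 73^1*563^1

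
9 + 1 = 10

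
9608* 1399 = 13441592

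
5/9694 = 5/9694 = 0.00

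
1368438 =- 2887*( - 474)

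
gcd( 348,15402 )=6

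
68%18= 14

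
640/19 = 33 + 13/19 = 33.68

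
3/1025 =3/1025 = 0.00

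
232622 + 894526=1127148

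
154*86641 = 13342714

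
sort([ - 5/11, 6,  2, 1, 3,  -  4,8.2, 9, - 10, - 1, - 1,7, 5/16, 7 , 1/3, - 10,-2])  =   [ - 10, - 10, - 4, - 2, - 1,-1, - 5/11,  5/16, 1/3,1,2,  3,6,7,7, 8.2,9]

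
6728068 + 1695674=8423742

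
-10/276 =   -  1  +  133/138 = -0.04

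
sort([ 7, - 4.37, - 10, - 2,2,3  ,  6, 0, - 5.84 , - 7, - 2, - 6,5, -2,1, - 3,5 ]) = [ - 10, - 7, - 6,  -  5.84,  -  4.37, - 3, - 2,  -  2,  -  2, 0,1, 2, 3,5,5,6,  7 ] 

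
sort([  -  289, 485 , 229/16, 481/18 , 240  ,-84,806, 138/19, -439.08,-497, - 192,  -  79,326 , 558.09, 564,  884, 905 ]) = [-497,  -  439.08,-289,-192 ,  -  84,- 79,138/19,229/16, 481/18,  240, 326, 485, 558.09,  564,806, 884,905 ] 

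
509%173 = 163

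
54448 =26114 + 28334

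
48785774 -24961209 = 23824565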